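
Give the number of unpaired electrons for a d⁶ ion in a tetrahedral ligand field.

4

Tetrahedral fields are weak (Δₜ ≈ 4/9 Δₒ), so electrons fill high-spin.
Configuration: e³ t₂³, giving 4 unpaired electrons.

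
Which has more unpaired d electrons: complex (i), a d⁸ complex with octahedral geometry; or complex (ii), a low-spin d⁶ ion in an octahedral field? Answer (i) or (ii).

(i)

(i): t₂g⁶ eg² → 2 unpaired.
(ii): t2g^6 e_g^0 → 0 unpaired.
So (i) has more unpaired electrons.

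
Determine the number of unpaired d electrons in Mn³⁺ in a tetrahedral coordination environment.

Mn is in group 7, so Mn³⁺ is d⁴ (7 − 3 = 4).
Tetrahedral fields are weak (Δₜ ≈ 4/9 Δₒ), so electrons fill high-spin.
Configuration: e² t₂², giving 4 unpaired electrons.

4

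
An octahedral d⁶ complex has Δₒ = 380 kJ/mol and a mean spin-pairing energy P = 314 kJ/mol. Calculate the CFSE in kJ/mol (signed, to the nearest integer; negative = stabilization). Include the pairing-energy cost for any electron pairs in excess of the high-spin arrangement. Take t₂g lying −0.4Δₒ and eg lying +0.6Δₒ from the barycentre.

-284

Δₒ > P, so pairing is preferred: the ground state is low-spin.
Configuration: t₂g⁶ eg⁰.
Orbital CFSE = -2.4Δₒ = -2.4 × 380 = -912 kJ/mol.
Excess pairs vs high-spin: 3 − 1 = 2; pairing cost = +628 kJ/mol.
Net CFSE = -912 + 628 = -284 kJ/mol.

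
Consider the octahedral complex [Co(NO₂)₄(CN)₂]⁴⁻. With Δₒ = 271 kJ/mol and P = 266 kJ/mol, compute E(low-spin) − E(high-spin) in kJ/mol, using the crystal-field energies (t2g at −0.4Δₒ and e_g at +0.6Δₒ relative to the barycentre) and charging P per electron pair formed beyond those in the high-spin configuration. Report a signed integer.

-5

Ligand charges: 4×(-1) from NO₂⁻ and 2×(-1) from CN⁻ sum to -6; with overall charge -4, Co is +2.
Co²⁺: group 9, so d-count = 9 − 2 = 7.
In the high-spin limit (t2g^5 e_g^2) the orbital term is -0.8Δₒ = -217 kJ/mol, with no excess pairing.
Low-spin t2g^6 e_g^1 gives -1.8Δₒ = -488 kJ/mol, but forming 1 extra pair costs 1P = 266 kJ/mol, so E(LS) = -488 + 266 = -222 kJ/mol.
Thus E(LS) − E(HS) = -5 kJ/mol.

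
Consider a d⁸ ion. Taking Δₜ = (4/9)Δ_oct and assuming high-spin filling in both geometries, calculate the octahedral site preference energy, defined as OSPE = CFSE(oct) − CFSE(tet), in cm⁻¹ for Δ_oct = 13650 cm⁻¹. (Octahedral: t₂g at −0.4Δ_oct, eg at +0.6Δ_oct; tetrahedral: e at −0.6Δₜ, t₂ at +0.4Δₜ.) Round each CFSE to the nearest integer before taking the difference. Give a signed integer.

-11527

In an octahedral site d⁸ (HS) is t₂g⁶ eg², giving CFSE(oct) = -1.2Δ_oct = -16380 cm⁻¹.
In a tetrahedral site the filling is e⁴ t₂⁴: CFSE(tet) = -0.8Δₜ = -0.8 × (4/9)(13650) = -4853 cm⁻¹.
Subtracting, OSPE = -16380 − (-4853) = -11527 cm⁻¹.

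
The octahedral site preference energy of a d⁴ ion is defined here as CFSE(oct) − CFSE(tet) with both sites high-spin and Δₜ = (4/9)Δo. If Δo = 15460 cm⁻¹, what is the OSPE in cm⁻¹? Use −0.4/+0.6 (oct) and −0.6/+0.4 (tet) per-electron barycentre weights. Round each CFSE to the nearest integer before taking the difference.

-6528

In an octahedral site d⁴ (HS) is t2g^3 e_g^1, giving CFSE(oct) = -0.6Δo = -9276 cm⁻¹.
Tetrahedral: e^2 t2^2, CFSE = 2(−0.6) + 2(+0.4) = -0.4Δₜ = -0.4 × (4/9) × 15460 = -2748 cm⁻¹.
Subtracting, OSPE = -9276 − (-2748) = -6528 cm⁻¹.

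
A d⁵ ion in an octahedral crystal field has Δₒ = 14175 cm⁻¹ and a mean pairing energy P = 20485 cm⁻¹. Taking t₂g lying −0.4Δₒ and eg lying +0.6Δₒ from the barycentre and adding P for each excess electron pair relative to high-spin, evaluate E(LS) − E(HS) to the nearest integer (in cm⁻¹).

High-spin d⁵ fills as t₂g³ eg² with CFSE 3(−0.4) + 2(+0.6) = 0.0Δₒ = 0 cm⁻¹.
Low-spin: t₂g⁵ eg⁰, orbital CFSE = -2.0Δₒ = -28350 cm⁻¹; plus 2 excess pairs × P = +40970 cm⁻¹; total 12620 cm⁻¹.
E(LS) − E(HS) = 12620 − (0) = 12620 cm⁻¹.

12620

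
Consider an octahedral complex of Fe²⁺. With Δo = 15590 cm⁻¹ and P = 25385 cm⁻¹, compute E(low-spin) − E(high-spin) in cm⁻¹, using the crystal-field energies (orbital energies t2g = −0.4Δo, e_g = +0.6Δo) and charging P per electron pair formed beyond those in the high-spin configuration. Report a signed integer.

Fe sits in group 8; removing 2 electrons leaves Fe²⁺ with 8 − 2 = 6 d electrons.
High-spin: t2g^4 e_g^2, CFSE = -0.4Δo = -6236 cm⁻¹.
Low-spin: t2g^6 e_g^0, orbital CFSE = -2.4Δo = -37416 cm⁻¹; plus 2 excess pairs × P = +50770 cm⁻¹; total 13354 cm⁻¹.
Thus E(LS) − E(HS) = 19590 cm⁻¹.

19590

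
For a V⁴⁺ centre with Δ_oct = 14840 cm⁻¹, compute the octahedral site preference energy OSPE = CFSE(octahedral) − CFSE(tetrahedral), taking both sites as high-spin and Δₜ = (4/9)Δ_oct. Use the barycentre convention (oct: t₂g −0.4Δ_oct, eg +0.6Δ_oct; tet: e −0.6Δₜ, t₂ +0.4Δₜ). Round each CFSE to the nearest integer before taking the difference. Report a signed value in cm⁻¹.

V sits in group 5; removing 4 electrons leaves V⁴⁺ with 5 − 4 = 1 d electrons.
In an octahedral site d¹ (HS) is t2g^1 e_g^0, giving CFSE(oct) = -0.4Δ_oct = -5936 cm⁻¹.
In a tetrahedral site the filling is e^1 t2^0: CFSE(tet) = -0.6Δₜ = -0.6 × (4/9)(14840) = -3957 cm⁻¹.
OSPE = -5936 − (-3957) = -1979 cm⁻¹.

-1979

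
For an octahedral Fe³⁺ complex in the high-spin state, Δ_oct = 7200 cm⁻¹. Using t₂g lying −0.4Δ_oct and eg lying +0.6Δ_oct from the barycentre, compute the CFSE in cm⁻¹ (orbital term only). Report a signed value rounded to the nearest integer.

0

Group 8 minus oxidation state +3 gives a d⁵ configuration for Fe³⁺.
Electron filling gives t₂g³ eg².
Orbital CFSE = 3(-0.4) + 2(0.6) = 0.0Δ_oct = 0.0 × 7200 = 0 cm⁻¹.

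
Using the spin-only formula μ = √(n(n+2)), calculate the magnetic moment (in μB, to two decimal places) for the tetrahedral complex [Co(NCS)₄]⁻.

Each NCS⁻ contributes -1; 4 × (-1) = -4. With overall charge -1, Co is in the +3 oxidation state.
Co is in group 9, so Co³⁺ is d⁶ (9 − 3 = 6).
With tetrahedral geometry the complex is necessarily high-spin.
Configuration: e³ t₂³ → 4 unpaired electrons.
μ(spin-only) = √[4(4+2)] = √24 ≈ 4.90 μB.

4.90 μB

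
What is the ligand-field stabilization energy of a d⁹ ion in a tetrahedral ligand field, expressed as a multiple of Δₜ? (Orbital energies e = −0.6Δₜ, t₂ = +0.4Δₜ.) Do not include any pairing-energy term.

-0.4 Δₜ

With tetrahedral geometry the complex is necessarily high-spin.
Configuration: e⁴ t₂⁵.
CFSE = 4(-0.6Δₜ) + 5(0.4Δₜ) = -2.4Δₜ + 2.0Δₜ = -0.4Δₜ.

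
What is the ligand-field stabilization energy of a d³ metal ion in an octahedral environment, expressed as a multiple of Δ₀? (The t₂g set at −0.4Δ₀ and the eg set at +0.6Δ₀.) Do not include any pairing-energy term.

-1.2 Δ₀

Configuration: t₂g³ eg⁰.
CFSE = 3(-0.4Δ₀) + 0(0.6Δ₀) = -1.2Δ₀ + 0.0Δ₀ = -1.2Δ₀.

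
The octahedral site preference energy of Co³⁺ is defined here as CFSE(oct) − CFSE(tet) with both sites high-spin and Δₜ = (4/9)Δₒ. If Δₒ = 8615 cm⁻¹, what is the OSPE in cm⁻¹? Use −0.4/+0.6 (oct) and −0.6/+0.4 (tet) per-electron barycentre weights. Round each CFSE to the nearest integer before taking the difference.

Group 9 minus oxidation state +3 gives a d⁶ configuration for Co³⁺.
In an octahedral site d⁶ (HS) is t2g^4 e_g^2, giving CFSE(oct) = -0.4Δₒ = -3446 cm⁻¹.
In a tetrahedral site the filling is e^3 t2^3: CFSE(tet) = -0.6Δₜ = -0.6 × (4/9)(8615) = -2297 cm⁻¹.
OSPE = CFSE(oct) − CFSE(tet) = -3446 − (-2297) = -1149 cm⁻¹.

-1149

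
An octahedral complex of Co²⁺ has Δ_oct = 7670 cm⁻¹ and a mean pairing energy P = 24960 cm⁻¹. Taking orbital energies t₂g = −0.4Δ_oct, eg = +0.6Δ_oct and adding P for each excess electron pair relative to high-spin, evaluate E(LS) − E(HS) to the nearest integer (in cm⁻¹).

17290

Group 9 minus oxidation state +2 gives a d⁷ configuration for Co²⁺.
High-spin: t₂g⁵ eg², CFSE = -0.8Δ_oct = -6136 cm⁻¹.
Low-spin t₂g⁶ eg¹ gives -1.8Δ_oct = -13806 cm⁻¹, but forming 1 extra pair costs 1P = 24960 cm⁻¹, so E(LS) = -13806 + 24960 = 11154 cm⁻¹.
E(LS) − E(HS) = 11154 − (-6136) = 17290 cm⁻¹.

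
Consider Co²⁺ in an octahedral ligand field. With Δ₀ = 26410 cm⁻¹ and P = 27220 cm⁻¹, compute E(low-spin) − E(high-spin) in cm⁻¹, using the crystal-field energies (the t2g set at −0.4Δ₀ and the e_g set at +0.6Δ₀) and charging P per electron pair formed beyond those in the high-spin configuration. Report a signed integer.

810

Group 9 minus oxidation state +2 gives a d⁷ configuration for Co²⁺.
High-spin d⁷ fills as t2g^5 e_g^2 with CFSE 5(−0.4) + 2(+0.6) = -0.8Δ₀ = -21128 cm⁻¹.
For low-spin the configuration is t2g^6 e_g^1: orbital energy -1.8 × 26410 = -47538 cm⁻¹, and 1 additional pair relative to high-spin adds 27220 cm⁻¹, giving -20318 cm⁻¹.
E(LS) − E(HS) = -20318 − (-21128) = 810 cm⁻¹.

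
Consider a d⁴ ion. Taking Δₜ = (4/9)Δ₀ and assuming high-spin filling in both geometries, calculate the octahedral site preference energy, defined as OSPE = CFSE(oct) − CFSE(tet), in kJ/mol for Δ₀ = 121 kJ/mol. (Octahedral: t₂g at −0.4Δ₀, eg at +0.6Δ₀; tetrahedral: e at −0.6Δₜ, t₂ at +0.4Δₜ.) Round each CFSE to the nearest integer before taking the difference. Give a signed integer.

-51

In an octahedral site d⁴ (HS) is t₂g³ eg¹, giving CFSE(oct) = -0.6Δ₀ = -73 kJ/mol.
Tetrahedral: e² t₂², CFSE = 2(−0.6) + 2(+0.4) = -0.4Δₜ = -0.4 × (4/9) × 121 = -22 kJ/mol.
OSPE = CFSE(oct) − CFSE(tet) = -73 − (-22) = -51 kJ/mol.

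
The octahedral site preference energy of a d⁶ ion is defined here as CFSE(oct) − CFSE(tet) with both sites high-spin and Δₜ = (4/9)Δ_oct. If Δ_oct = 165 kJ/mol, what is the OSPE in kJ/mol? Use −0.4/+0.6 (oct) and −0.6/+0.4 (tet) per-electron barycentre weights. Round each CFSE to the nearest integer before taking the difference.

In an octahedral site d⁶ (HS) is t₂g⁴ eg², giving CFSE(oct) = -0.4Δ_oct = -66 kJ/mol.
Tetrahedral: e³ t₂³, CFSE = 3(−0.6) + 3(+0.4) = -0.6Δₜ = -0.6 × (4/9) × 165 = -44 kJ/mol.
OSPE = -66 − (-44) = -22 kJ/mol.

-22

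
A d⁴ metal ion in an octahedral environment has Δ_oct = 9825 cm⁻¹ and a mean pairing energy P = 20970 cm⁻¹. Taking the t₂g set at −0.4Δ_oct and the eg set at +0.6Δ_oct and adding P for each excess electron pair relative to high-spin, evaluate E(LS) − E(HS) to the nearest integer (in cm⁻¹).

In the high-spin limit (t₂g³ eg¹) the orbital term is -0.6Δ_oct = -5895 cm⁻¹, with no excess pairing.
Low-spin t₂g⁴ eg⁰ gives -1.6Δ_oct = -15720 cm⁻¹, but forming 1 extra pair costs 1P = 20970 cm⁻¹, so E(LS) = -15720 + 20970 = 5250 cm⁻¹.
The difference is 5250 − (-5895) = 11145 cm⁻¹, so high-spin lies lower.

11145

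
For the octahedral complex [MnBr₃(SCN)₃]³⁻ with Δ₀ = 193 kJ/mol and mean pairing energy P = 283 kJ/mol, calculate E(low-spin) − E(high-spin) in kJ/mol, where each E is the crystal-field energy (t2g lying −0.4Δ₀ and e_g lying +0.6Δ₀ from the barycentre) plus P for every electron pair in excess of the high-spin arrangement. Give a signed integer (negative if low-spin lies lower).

90

Ligand charges: 3×(-1) from Br⁻ and 3×(-1) from SCN⁻ sum to -6; with overall charge -3, Mn is +3.
Group 7 minus oxidation state +3 gives a d⁴ configuration for Mn³⁺.
High-spin d⁴ fills as t2g^3 e_g^1 with CFSE 3(−0.4) + 1(+0.6) = -0.6Δ₀ = -116 kJ/mol.
Low-spin t2g^4 e_g^0 gives -1.6Δ₀ = -309 kJ/mol, but forming 1 extra pair costs 1P = 283 kJ/mol, so E(LS) = -309 + 283 = -26 kJ/mol.
The difference is -26 − (-116) = 90 kJ/mol, so high-spin lies lower.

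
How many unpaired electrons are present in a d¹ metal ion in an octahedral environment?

1

For octahedral d¹ the high- and low-spin configurations coincide.
Configuration: t2g^1 e_g^0, giving 1 unpaired electron.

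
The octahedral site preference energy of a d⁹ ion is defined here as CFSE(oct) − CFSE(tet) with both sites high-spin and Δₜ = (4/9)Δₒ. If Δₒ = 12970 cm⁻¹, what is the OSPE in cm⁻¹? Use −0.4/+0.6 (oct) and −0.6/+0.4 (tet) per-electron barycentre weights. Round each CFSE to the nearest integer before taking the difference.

-5476

In an octahedral site d⁹ (HS) is t2g^6 e_g^3, giving CFSE(oct) = -0.6Δₒ = -7782 cm⁻¹.
Tetrahedral e^4 t2^5 gives -0.4Δₜ = -0.4 × (4/9) × 12970 = -2306 cm⁻¹.
OSPE = CFSE(oct) − CFSE(tet) = -7782 − (-2306) = -5476 cm⁻¹.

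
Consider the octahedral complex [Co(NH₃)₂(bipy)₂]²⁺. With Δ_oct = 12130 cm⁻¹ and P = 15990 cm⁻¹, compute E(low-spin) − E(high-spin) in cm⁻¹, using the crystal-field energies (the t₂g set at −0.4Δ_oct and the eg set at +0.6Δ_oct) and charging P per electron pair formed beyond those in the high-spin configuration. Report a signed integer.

3860

Ligand charges: 2×(+0) from NH₃ and 2×(+0) from bipy sum to +0; with overall charge +2, Co is +2.
Co²⁺: group 9, so d-count = 9 − 2 = 7.
High-spin d⁷ fills as t₂g⁵ eg² with CFSE 5(−0.4) + 2(+0.6) = -0.8Δ_oct = -9704 cm⁻¹.
Low-spin t₂g⁶ eg¹ gives -1.8Δ_oct = -21834 cm⁻¹, but forming 1 extra pair costs 1P = 15990 cm⁻¹, so E(LS) = -21834 + 15990 = -5844 cm⁻¹.
E(LS) − E(HS) = -5844 − (-9704) = 3860 cm⁻¹.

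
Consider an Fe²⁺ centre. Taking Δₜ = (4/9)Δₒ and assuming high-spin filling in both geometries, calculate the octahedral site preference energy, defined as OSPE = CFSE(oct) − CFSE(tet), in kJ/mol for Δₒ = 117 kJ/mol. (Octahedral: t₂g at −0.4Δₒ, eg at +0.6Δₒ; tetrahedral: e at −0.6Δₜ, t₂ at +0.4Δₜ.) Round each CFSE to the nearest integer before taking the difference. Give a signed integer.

Fe is in group 8, so Fe²⁺ is d⁶ (8 − 2 = 6).
In an octahedral site d⁶ (HS) is t₂g⁴ eg², giving CFSE(oct) = -0.4Δₒ = -47 kJ/mol.
Tetrahedral e³ t₂³ gives -0.6Δₜ = -0.6 × (4/9) × 117 = -31 kJ/mol.
Subtracting, OSPE = -47 − (-31) = -16 kJ/mol.

-16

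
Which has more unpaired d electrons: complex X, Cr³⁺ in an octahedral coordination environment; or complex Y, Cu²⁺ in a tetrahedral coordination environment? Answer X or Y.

X: Cr³⁺: group 6, so d-count = 6 − 3 = 3; For octahedral d³ the high- and low-spin configurations coincide; t₂g³ eg⁰ → 3 unpaired.
Y: Group 11 minus oxidation state +2 gives a d⁹ configuration for Cu²⁺; With tetrahedral geometry the complex is necessarily high-spin; e^4 t2^5 → 1 unpaired.
So X has more unpaired electrons.

X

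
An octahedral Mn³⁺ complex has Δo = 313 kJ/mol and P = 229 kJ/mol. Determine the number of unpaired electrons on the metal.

Group 7 minus oxidation state +3 gives a d⁴ configuration for Mn³⁺.
Δo > P, so pairing is preferred: the ground state is low-spin.
That gives t2g^4 e_g^0.
Unpaired electrons: 2.

2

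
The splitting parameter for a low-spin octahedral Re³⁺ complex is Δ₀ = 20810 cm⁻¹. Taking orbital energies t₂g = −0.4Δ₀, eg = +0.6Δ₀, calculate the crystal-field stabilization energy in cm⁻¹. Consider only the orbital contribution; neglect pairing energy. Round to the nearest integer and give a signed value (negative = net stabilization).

Re is in group 7, so Re³⁺ is d⁴ (7 − 3 = 4).
Electron filling gives t₂g⁴ eg⁰.
Orbital CFSE = 4(-0.4) + 0(0.6) = -1.6Δ₀ = -1.6 × 20810 = -33296 cm⁻¹.

-33296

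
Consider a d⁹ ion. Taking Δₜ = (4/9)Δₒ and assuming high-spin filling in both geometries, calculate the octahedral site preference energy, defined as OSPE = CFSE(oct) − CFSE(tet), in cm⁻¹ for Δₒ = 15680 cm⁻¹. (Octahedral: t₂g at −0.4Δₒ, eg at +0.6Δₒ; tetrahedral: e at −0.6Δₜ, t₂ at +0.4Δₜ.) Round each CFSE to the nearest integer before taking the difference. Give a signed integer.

-6620

In an octahedral site d⁹ (HS) is t2g^6 e_g^3, giving CFSE(oct) = -0.6Δₒ = -9408 cm⁻¹.
In a tetrahedral site the filling is e^4 t2^5: CFSE(tet) = -0.4Δₜ = -0.4 × (4/9)(15680) = -2788 cm⁻¹.
Subtracting, OSPE = -9408 − (-2788) = -6620 cm⁻¹.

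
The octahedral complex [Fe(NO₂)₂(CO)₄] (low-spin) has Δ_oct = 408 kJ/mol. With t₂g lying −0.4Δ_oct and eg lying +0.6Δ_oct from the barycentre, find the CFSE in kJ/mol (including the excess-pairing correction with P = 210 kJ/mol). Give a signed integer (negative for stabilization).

-559

Ligand charges: 2×(-1) from NO₂⁻ and 4×(+0) from CO sum to -2; with overall charge +0, Fe is +2.
Fe²⁺: group 8, so d-count = 8 − 2 = 6.
Electron filling gives t₂g⁶ eg⁰.
The orbital stabilization is -2.4Δ_oct = -2.4 × 408 = -979 kJ/mol.
Pairing penalty: 3 pairs vs 1 in the high-spin reference → 2 extra × P = 420 kJ/mol.
Net CFSE = -979 + 420 = -559 kJ/mol.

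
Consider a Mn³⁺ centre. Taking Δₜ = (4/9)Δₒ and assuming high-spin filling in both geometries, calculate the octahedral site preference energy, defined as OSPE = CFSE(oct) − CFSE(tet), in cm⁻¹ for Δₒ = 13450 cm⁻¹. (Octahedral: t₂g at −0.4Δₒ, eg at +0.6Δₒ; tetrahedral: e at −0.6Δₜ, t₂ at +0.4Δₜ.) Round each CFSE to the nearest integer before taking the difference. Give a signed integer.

-5679

Mn is in group 7, so Mn³⁺ is d⁴ (7 − 3 = 4).
Octahedral (high-spin): t2g^3 e_g^1, CFSE = 3(−0.4) + 1(+0.6) = -0.6Δₒ = -0.6 × 13450 = -8070 cm⁻¹.
Tetrahedral e^2 t2^2 gives -0.4Δₜ = -0.4 × (4/9) × 13450 = -2391 cm⁻¹.
OSPE = CFSE(oct) − CFSE(tet) = -8070 − (-2391) = -5679 cm⁻¹.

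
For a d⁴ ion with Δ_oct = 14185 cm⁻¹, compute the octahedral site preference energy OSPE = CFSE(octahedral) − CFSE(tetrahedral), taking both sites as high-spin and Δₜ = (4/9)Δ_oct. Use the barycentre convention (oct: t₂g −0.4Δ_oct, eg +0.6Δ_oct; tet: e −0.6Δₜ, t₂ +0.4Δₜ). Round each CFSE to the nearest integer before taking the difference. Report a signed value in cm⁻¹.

-5989

In an octahedral site d⁴ (HS) is t₂g³ eg¹, giving CFSE(oct) = -0.6Δ_oct = -8511 cm⁻¹.
Tetrahedral: e² t₂², CFSE = 2(−0.6) + 2(+0.4) = -0.4Δₜ = -0.4 × (4/9) × 14185 = -2522 cm⁻¹.
OSPE = -8511 − (-2522) = -5989 cm⁻¹.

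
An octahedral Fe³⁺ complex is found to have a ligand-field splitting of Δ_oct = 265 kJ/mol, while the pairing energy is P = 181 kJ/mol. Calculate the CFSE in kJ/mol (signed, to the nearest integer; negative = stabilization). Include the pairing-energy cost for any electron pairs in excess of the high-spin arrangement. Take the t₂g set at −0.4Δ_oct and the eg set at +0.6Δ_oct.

-168

Fe is in group 8, so Fe³⁺ is d⁵ (8 − 3 = 5).
With Δ_oct > P the complex is low-spin.
Configuration: t₂g⁵ eg⁰.
Orbital CFSE = -2.0Δ_oct = -2.0 × 265 = -530 kJ/mol.
Excess pairs vs high-spin: 2 − 0 = 2; pairing cost = +362 kJ/mol.
Net CFSE = -530 + 362 = -168 kJ/mol.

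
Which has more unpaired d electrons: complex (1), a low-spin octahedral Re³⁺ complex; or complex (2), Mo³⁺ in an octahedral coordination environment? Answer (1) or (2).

(1): Group 7 minus oxidation state +3 gives a d⁴ configuration for Re³⁺; t₂g⁴ eg⁰ → 2 unpaired.
(2): Mo sits in group 6; removing 3 electrons leaves Mo³⁺ with 6 − 3 = 3 d electrons; t2g^3 e_g^0 → 3 unpaired.
So (2) has more unpaired electrons.

(2)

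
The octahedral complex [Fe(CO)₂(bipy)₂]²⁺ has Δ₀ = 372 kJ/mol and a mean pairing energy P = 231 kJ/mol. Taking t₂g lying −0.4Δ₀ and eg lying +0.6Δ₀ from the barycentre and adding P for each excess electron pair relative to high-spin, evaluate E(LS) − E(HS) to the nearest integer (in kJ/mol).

-282

Ligand charges: 2×(+0) from CO and 2×(+0) from bipy sum to +0; with overall charge +2, Fe is +2.
Fe sits in group 8; removing 2 electrons leaves Fe²⁺ with 8 − 2 = 6 d electrons.
In the high-spin limit (t₂g⁴ eg²) the orbital term is -0.4Δ₀ = -149 kJ/mol, with no excess pairing.
Low-spin: t₂g⁶ eg⁰, orbital CFSE = -2.4Δ₀ = -893 kJ/mol; plus 2 excess pairs × P = +462 kJ/mol; total -431 kJ/mol.
The difference is -431 − (-149) = -282 kJ/mol, so low-spin lies lower.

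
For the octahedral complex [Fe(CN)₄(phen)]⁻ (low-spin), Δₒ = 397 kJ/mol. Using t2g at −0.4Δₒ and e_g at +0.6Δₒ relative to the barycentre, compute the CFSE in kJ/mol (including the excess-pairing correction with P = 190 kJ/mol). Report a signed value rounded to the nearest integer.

-414

Ligand charges: 4×(-1) from CN⁻ and 1×(+0) from phen sum to -4; with overall charge -1, Fe is +3.
Fe is in group 8, so Fe³⁺ is d⁵ (8 − 3 = 5).
Configuration: t2g^5 e_g^0.
The orbital stabilization is -2.0Δₒ = -2.0 × 397 = -794 kJ/mol.
Pairing penalty: 2 pairs vs 0 in the high-spin reference → 2 extra × P = 380 kJ/mol.
Net CFSE = -794 + 380 = -414 kJ/mol.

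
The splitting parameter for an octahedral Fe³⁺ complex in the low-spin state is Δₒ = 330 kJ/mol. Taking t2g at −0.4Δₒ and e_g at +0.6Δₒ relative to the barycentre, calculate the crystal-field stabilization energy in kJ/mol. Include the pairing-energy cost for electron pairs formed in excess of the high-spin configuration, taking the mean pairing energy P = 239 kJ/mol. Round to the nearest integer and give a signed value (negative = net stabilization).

-182

Group 8 minus oxidation state +3 gives a d⁵ configuration for Fe³⁺.
Configuration: t2g^5 e_g^0.
Orbital CFSE = 5(-0.4) + 0(0.6) = -2.0Δₒ = -2.0 × 330 = -660 kJ/mol.
Pairing penalty: 2 pairs vs 0 in the high-spin reference → 2 extra × P = 478 kJ/mol.
Net CFSE = -660 + 478 = -182 kJ/mol.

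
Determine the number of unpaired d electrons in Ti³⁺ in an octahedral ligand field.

1

Ti³⁺: group 4, so d-count = 4 − 3 = 1.
Configuration: t₂g¹ eg⁰, giving 1 unpaired electron.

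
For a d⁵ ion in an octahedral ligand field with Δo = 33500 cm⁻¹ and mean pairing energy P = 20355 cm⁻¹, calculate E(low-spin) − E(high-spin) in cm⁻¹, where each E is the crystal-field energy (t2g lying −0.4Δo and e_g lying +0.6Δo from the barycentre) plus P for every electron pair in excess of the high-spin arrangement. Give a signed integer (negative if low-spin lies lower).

-26290

High-spin d⁵ fills as t2g^3 e_g^2 with CFSE 3(−0.4) + 2(+0.6) = 0.0Δo = 0 cm⁻¹.
Low-spin t2g^5 e_g^0 gives -2.0Δo = -67000 cm⁻¹, but forming 2 extra pairs costs 2P = 40710 cm⁻¹, so E(LS) = -67000 + 40710 = -26290 cm⁻¹.
Thus E(LS) − E(HS) = -26290 cm⁻¹.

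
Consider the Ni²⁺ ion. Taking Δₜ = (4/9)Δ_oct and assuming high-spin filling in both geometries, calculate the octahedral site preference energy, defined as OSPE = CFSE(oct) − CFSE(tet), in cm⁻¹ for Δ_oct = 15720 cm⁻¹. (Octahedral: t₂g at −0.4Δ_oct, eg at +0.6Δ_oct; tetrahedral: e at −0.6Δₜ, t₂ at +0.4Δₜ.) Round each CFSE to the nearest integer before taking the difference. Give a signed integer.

-13275

Ni²⁺: group 10, so d-count = 10 − 2 = 8.
Octahedral high-spin t₂g⁶ eg²: CFSE = -1.2 × 15720 = -18864 cm⁻¹.
Tetrahedral e⁴ t₂⁴ gives -0.8Δₜ = -0.8 × (4/9) × 15720 = -5589 cm⁻¹.
OSPE = -18864 − (-5589) = -13275 cm⁻¹.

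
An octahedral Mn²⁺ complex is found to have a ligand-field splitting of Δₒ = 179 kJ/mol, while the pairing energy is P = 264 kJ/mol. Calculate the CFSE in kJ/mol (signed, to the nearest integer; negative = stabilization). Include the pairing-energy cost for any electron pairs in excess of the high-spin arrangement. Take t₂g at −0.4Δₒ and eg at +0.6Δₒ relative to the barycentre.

Mn sits in group 7; removing 2 electrons leaves Mn²⁺ with 7 − 2 = 5 d electrons.
With Δₒ < P the complex is high-spin.
That gives t₂g³ eg².
Orbital CFSE = 0.0Δₒ = 0.0 × 179 = 0 kJ/mol.
High-spin has no excess pairs, so no pairing correction applies.

0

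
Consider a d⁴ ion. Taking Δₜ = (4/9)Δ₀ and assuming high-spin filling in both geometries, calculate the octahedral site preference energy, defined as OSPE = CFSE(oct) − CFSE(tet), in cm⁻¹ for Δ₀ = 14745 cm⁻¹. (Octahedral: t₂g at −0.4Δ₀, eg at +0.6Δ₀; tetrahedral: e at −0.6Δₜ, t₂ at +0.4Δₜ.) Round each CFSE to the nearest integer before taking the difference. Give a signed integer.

Octahedral (high-spin): t2g^3 e_g^1, CFSE = 3(−0.4) + 1(+0.6) = -0.6Δ₀ = -0.6 × 14745 = -8847 cm⁻¹.
Tetrahedral e^2 t2^2 gives -0.4Δₜ = -0.4 × (4/9) × 14745 = -2621 cm⁻¹.
Subtracting, OSPE = -8847 − (-2621) = -6226 cm⁻¹.

-6226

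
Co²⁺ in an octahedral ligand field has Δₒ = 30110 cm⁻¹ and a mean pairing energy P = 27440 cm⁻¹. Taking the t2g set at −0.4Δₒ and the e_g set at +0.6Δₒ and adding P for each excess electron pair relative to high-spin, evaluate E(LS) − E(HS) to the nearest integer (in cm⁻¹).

Co sits in group 9; removing 2 electrons leaves Co²⁺ with 9 − 2 = 7 d electrons.
High-spin: t2g^5 e_g^2, CFSE = -0.8Δₒ = -24088 cm⁻¹.
Low-spin t2g^6 e_g^1 gives -1.8Δₒ = -54198 cm⁻¹, but forming 1 extra pair costs 1P = 27440 cm⁻¹, so E(LS) = -54198 + 27440 = -26758 cm⁻¹.
The difference is -26758 − (-24088) = -2670 cm⁻¹, so low-spin lies lower.

-2670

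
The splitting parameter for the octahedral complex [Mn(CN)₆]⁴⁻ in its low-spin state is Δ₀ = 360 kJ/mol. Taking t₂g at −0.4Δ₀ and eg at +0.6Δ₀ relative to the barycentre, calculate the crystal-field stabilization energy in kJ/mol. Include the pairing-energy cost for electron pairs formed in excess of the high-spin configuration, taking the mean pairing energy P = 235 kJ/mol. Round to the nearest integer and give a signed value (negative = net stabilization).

-250

Each CN⁻ contributes -1; 6 × (-1) = -6. With overall charge -4, Mn is in the +2 oxidation state.
Mn sits in group 7; removing 2 electrons leaves Mn²⁺ with 7 − 2 = 5 d electrons.
Configuration: t₂g⁵ eg⁰.
CFSE(orbital) = 5×(-0.4Δ₀) + 0×(0.6Δ₀) = -2.0Δ₀; with Δ₀ = 360 kJ/mol that is -720 kJ/mol.
Relative to high-spin t₂g³ eg² (0 paired), the low-spin configuration has 2 additional pairs, contributing +2 × 235 = +470 kJ/mol.
Net CFSE = -720 + 470 = -250 kJ/mol.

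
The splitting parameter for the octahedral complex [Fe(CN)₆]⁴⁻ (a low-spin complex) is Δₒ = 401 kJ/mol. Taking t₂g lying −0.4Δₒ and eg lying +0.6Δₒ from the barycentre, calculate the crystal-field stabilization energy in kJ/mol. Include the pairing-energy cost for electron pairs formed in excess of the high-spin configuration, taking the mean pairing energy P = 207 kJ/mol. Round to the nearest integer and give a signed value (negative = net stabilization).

Each CN⁻ contributes -1; 6 × (-1) = -6. With overall charge -4, Fe is in the +2 oxidation state.
Group 8 minus oxidation state +2 gives a d⁶ configuration for Fe²⁺.
Configuration: t₂g⁶ eg⁰.
CFSE(orbital) = 6×(-0.4Δₒ) + 0×(0.6Δₒ) = -2.4Δₒ; with Δₒ = 401 kJ/mol that is -962 kJ/mol.
Relative to high-spin t₂g⁴ eg² (1 paired), the low-spin configuration has 2 additional pairs, contributing +2 × 207 = +414 kJ/mol.
Overall CFSE = -962 + 414 = -548 kJ/mol.

-548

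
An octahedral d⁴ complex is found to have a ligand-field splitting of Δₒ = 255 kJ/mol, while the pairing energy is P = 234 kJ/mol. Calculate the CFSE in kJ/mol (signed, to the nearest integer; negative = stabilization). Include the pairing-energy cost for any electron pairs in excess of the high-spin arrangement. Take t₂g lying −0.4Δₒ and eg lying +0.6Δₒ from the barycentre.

-174

Since Δₒ = 255 kJ/mol > P = 234 kJ/mol, the complex adopts the low-spin configuration.
That gives t₂g⁴ eg⁰.
Orbital CFSE = -1.6Δₒ = -1.6 × 255 = -408 kJ/mol.
Excess pairs vs high-spin: 1 − 0 = 1; pairing cost = +234 kJ/mol.
Net CFSE = -408 + 234 = -174 kJ/mol.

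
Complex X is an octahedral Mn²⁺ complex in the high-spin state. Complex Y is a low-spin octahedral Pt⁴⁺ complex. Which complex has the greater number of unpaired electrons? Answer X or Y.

X

X: Group 7 minus oxidation state +2 gives a d⁵ configuration for Mn²⁺; t2g^3 e_g^2 → 5 unpaired.
Y: Pt sits in group 10; removing 4 electrons leaves Pt⁴⁺ with 10 − 4 = 6 d electrons; t₂g⁶ eg⁰ → 0 unpaired.
So X has more unpaired electrons.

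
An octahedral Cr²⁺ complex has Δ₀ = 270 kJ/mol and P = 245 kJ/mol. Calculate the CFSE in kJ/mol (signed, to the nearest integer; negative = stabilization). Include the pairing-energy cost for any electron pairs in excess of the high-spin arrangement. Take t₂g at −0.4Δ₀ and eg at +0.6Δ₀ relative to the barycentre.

Group 6 minus oxidation state +2 gives a d⁴ configuration for Cr²⁺.
Since Δ₀ = 270 kJ/mol > P = 245 kJ/mol, the complex adopts the low-spin configuration.
Configuration: t₂g⁴ eg⁰.
Orbital CFSE = -1.6Δ₀ = -1.6 × 270 = -432 kJ/mol.
Excess pairs vs high-spin: 1 − 0 = 1; pairing cost = +245 kJ/mol.
Net CFSE = -432 + 245 = -187 kJ/mol.

-187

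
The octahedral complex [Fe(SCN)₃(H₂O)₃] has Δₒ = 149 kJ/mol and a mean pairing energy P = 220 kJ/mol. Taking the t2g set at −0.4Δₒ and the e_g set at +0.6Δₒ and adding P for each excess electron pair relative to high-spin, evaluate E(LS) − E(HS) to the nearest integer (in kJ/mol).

Ligand charges: 3×(-1) from SCN⁻ and 3×(+0) from H₂O sum to -3; with overall charge +0, Fe is +3.
Fe is in group 8, so Fe³⁺ is d⁵ (8 − 3 = 5).
High-spin: t2g^3 e_g^2, CFSE = 0.0Δₒ = 0 kJ/mol.
Low-spin: t2g^5 e_g^0, orbital CFSE = -2.0Δₒ = -298 kJ/mol; plus 2 excess pairs × P = +440 kJ/mol; total 142 kJ/mol.
Thus E(LS) − E(HS) = 142 kJ/mol.

142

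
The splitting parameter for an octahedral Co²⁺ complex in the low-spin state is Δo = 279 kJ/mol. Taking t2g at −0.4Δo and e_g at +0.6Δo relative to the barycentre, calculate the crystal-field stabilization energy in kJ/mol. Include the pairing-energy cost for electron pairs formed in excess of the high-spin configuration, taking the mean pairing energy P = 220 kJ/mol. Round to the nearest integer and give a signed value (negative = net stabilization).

Co²⁺: group 9, so d-count = 9 − 2 = 7.
Electron filling gives t2g^6 e_g^1.
Orbital CFSE = 6(-0.4) + 1(0.6) = -1.8Δo = -1.8 × 279 = -502 kJ/mol.
High-spin d⁷ would be t2g^5 e_g^2 with 2 pairs; low-spin has 3, so 1 excess pair costs +1P = +220 kJ/mol.
Net CFSE = -502 + 220 = -282 kJ/mol.

-282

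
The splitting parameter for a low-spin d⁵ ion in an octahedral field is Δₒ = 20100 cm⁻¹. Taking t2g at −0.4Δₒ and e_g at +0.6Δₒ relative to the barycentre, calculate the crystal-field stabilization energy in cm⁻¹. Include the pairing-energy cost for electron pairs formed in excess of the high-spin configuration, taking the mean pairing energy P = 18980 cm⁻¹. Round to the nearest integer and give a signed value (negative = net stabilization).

-2240

Configuration: t2g^5 e_g^0.
Orbital CFSE = 5(-0.4) + 0(0.6) = -2.0Δₒ = -2.0 × 20100 = -40200 cm⁻¹.
Relative to high-spin t2g^3 e_g^2 (0 paired), the low-spin configuration has 2 additional pairs, contributing +2 × 18980 = +37960 cm⁻¹.
Overall CFSE = -40200 + 37960 = -2240 cm⁻¹.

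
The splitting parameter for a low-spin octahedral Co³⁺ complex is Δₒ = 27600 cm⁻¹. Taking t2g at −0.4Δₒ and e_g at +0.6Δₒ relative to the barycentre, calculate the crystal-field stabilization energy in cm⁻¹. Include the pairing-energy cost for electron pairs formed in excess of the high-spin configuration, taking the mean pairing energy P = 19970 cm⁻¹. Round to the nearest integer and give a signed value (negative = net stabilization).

Group 9 minus oxidation state +3 gives a d⁶ configuration for Co³⁺.
The d⁶ electrons fill as t2g^6 e_g^0.
Orbital CFSE = 6(-0.4) + 0(0.6) = -2.4Δₒ = -2.4 × 27600 = -66240 cm⁻¹.
Relative to high-spin t2g^4 e_g^2 (1 paired), the low-spin configuration has 2 additional pairs, contributing +2 × 19970 = +39940 cm⁻¹.
Net CFSE = -66240 + 39940 = -26300 cm⁻¹.

-26300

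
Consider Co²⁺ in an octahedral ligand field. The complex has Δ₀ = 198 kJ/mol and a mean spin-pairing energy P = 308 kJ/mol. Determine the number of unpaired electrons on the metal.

3

Group 9 minus oxidation state +2 gives a d⁷ configuration for Co²⁺.
With Δ₀ < P the complex is high-spin.
Configuration: t₂g⁵ eg².
Unpaired electrons: 3.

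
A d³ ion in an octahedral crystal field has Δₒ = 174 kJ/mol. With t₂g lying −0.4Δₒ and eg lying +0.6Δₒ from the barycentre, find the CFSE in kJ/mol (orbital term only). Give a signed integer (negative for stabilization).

Configuration: t₂g³ eg⁰.
CFSE(orbital) = 3×(-0.4Δₒ) + 0×(0.6Δₒ) = -1.2Δₒ; with Δₒ = 174 kJ/mol that is -209 kJ/mol.

-209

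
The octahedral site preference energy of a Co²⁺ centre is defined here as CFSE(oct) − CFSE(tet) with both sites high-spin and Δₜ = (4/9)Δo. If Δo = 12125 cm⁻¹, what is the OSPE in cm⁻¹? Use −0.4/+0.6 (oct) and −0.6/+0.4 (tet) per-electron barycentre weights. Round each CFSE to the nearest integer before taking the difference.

-3233

Co is in group 9, so Co²⁺ is d⁷ (9 − 2 = 7).
Octahedral (high-spin): t₂g⁵ eg², CFSE = 5(−0.4) + 2(+0.6) = -0.8Δo = -0.8 × 12125 = -9700 cm⁻¹.
Tetrahedral e⁴ t₂³ gives -1.2Δₜ = -1.2 × (4/9) × 12125 = -6467 cm⁻¹.
OSPE = CFSE(oct) − CFSE(tet) = -9700 − (-6467) = -3233 cm⁻¹.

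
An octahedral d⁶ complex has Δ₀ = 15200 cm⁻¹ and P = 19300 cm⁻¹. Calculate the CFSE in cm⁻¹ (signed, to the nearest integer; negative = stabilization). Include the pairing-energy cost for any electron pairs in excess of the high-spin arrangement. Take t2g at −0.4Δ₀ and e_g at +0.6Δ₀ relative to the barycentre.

Since Δ₀ = 15200 cm⁻¹ < P = 19300 cm⁻¹, the complex adopts the high-spin configuration.
Filling d⁶ accordingly: t2g^4 e_g^2.
Orbital CFSE = -0.4Δ₀ = -0.4 × 15200 = -6080 cm⁻¹.
High-spin has no excess pairs, so no pairing correction applies.

-6080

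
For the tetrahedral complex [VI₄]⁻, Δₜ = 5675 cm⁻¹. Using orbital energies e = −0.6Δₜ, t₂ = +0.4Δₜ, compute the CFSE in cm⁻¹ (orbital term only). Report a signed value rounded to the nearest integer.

-6810

Each I⁻ contributes -1; 4 × (-1) = -4. With overall charge -1, V is in the +3 oxidation state.
V is in group 5, so V³⁺ is d² (5 − 3 = 2).
Tetrahedral fields are weak (Δₜ ≈ 4/9 Δₒ), so electrons fill high-spin.
The d² electrons fill as e² t₂⁰.
CFSE(orbital) = 2×(-0.6Δₜ) + 0×(0.4Δₜ) = -1.2Δₜ; with Δₜ = 5675 cm⁻¹ that is -6810 cm⁻¹.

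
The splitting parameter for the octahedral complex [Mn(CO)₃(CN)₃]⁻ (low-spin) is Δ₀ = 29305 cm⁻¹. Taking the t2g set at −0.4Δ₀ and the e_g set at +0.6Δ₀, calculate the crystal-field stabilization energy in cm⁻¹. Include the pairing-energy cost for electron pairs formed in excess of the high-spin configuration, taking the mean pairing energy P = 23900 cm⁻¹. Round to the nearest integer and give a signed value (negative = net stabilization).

Ligand charges: 3×(+0) from CO and 3×(-1) from CN⁻ sum to -3; with overall charge -1, Mn is +2.
Mn is in group 7, so Mn²⁺ is d⁵ (7 − 2 = 5).
Configuration: t2g^5 e_g^0.
Orbital CFSE = 5(-0.4) + 0(0.6) = -2.0Δ₀ = -2.0 × 29305 = -58610 cm⁻¹.
Relative to high-spin t2g^3 e_g^2 (0 paired), the low-spin configuration has 2 additional pairs, contributing +2 × 23900 = +47800 cm⁻¹.
Combining: -58610 + 47800 = -10810 cm⁻¹.

-10810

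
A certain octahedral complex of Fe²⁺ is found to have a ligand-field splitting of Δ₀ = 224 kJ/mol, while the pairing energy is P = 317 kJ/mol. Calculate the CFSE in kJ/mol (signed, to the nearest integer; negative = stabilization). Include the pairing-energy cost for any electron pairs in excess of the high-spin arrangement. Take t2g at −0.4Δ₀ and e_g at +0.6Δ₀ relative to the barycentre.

-90

Fe sits in group 8; removing 2 electrons leaves Fe²⁺ with 8 − 2 = 6 d electrons.
Here Δ₀ < P (224 < 317), so the high-spin state is favoured.
Configuration: t2g^4 e_g^2.
Orbital CFSE = -0.4Δ₀ = -0.4 × 224 = -90 kJ/mol.
High-spin has no excess pairs, so no pairing correction applies.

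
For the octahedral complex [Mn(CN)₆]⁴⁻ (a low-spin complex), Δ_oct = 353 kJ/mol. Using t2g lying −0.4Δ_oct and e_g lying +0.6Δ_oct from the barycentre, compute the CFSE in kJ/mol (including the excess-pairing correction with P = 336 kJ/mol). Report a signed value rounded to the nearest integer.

-34

Each CN⁻ contributes -1; 6 × (-1) = -6. With overall charge -4, Mn is in the +2 oxidation state.
Mn²⁺: group 7, so d-count = 7 − 2 = 5.
Electron filling gives t2g^5 e_g^0.
The orbital stabilization is -2.0Δ_oct = -2.0 × 353 = -706 kJ/mol.
Relative to high-spin t2g^3 e_g^2 (0 paired), the low-spin configuration has 2 additional pairs, contributing +2 × 336 = +672 kJ/mol.
Combining: -706 + 672 = -34 kJ/mol.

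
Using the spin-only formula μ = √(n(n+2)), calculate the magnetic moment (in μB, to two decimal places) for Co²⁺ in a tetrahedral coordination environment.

3.87 μB

Co²⁺: group 9, so d-count = 9 − 2 = 7.
Tetrahedral fields are weak (Δₜ ≈ 4/9 Δₒ), so electrons fill high-spin.
Configuration: e⁴ t₂³ → 3 unpaired electrons.
μ(spin-only) = √[3(3+2)] = √15 ≈ 3.87 μB.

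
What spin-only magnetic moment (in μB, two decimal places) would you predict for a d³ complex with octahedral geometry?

Configuration: t2g^3 e_g^0 → 3 unpaired electrons.
μ(spin-only) = √[3(3+2)] = √15 ≈ 3.87 μB.

3.87 μB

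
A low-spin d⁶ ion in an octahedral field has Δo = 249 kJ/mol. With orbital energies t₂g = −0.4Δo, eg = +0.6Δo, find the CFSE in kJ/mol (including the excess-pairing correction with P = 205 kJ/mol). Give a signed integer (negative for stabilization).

-188

Electron filling gives t₂g⁶ eg⁰.
The orbital stabilization is -2.4Δo = -2.4 × 249 = -598 kJ/mol.
High-spin d⁶ would be t₂g⁴ eg² with 1 pair; low-spin has 3, so 2 excess pairs cost +2P = +410 kJ/mol.
Combining: -598 + 410 = -188 kJ/mol.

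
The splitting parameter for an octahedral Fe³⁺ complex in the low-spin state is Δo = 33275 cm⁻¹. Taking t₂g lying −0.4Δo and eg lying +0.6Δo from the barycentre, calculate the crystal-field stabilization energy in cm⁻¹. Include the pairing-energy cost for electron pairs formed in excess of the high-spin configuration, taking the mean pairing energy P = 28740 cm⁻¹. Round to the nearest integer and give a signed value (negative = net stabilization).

Fe sits in group 8; removing 3 electrons leaves Fe³⁺ with 8 − 3 = 5 d electrons.
The d⁵ electrons fill as t₂g⁵ eg⁰.
The orbital stabilization is -2.0Δo = -2.0 × 33275 = -66550 cm⁻¹.
Relative to high-spin t₂g³ eg² (0 paired), the low-spin configuration has 2 additional pairs, contributing +2 × 28740 = +57480 cm⁻¹.
Net CFSE = -66550 + 57480 = -9070 cm⁻¹.

-9070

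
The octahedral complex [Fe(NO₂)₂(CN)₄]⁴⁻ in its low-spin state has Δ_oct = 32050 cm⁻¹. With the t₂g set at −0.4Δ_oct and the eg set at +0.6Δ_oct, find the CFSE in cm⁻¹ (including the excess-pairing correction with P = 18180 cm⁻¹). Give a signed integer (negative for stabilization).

Ligand charges: 2×(-1) from NO₂⁻ and 4×(-1) from CN⁻ sum to -6; with overall charge -4, Fe is +2.
Fe²⁺: group 8, so d-count = 8 − 2 = 6.
Configuration: t₂g⁶ eg⁰.
Orbital CFSE = 6(-0.4) + 0(0.6) = -2.4Δ_oct = -2.4 × 32050 = -76920 cm⁻¹.
Pairing penalty: 3 pairs vs 1 in the high-spin reference → 2 extra × P = 36360 cm⁻¹.
Overall CFSE = -76920 + 36360 = -40560 cm⁻¹.

-40560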